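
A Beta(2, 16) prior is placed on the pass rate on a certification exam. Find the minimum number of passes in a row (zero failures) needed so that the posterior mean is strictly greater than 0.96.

k = 383

After k passes and 0 failures the posterior is Beta(2+k, 16), with mean (2+k)/(2+16+k).
Set (2+k)/(18+k) > 0.96 and solve: k > (0.96·18 − 2)/(1 − 0.96) = 382.000.
The smallest integer exceeding 382.000 is 383.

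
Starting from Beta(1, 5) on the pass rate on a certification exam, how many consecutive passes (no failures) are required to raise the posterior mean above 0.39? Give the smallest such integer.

k = 3

After k passes and 0 failures the posterior is Beta(1+k, 5), with mean (1+k)/(1+5+k).
Set (1+k)/(6+k) > 0.39 and solve: k > (0.39·6 − 1)/(1 − 0.39) = 2.197.
The smallest integer exceeding 2.197 is 3, and checking k=3: (4)/(9) = 0.4444 > 0.39.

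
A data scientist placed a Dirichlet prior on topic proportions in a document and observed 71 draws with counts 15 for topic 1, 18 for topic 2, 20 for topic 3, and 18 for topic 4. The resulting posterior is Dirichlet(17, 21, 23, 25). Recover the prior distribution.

Dirichlet(2, 3, 3, 7)

For a Dirichlet(α) prior with multinomial counts c, the posterior is Dirichlet(α + c) componentwise.
Subtract each count from the matching posterior parameter: 17−15=2, 21−18=3, 23−20=3, 25−18=7.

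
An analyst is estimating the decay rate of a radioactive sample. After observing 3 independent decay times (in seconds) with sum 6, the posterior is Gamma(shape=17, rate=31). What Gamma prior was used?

Gamma–exponential conjugacy: posterior shape = α + n, posterior rate = β + Σtᵢ.
So α = 17 − 3 = 14 and β = 31 − 6 = 25.

Gamma(shape=14, rate=25)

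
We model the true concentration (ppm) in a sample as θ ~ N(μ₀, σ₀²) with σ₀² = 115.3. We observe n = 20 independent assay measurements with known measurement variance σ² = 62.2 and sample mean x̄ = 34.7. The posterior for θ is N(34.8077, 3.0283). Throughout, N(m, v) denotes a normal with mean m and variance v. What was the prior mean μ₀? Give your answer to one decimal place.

μ₀ = 38.8

The posterior mean is a precision-weighted average: μ_n = (τ₀μ₀ + τ_data·x̄)/(τ₀+τ_data), with τ₀=1/σ₀² and τ_data=n/σ².
Here τ₀ = 1/115.3 = 0.008673 and τ_data = 20/62.2 = 0.321543, so τ_n = 0.330216.
Rearranging for μ₀: μ₀ = (μ_n·τ_n − τ_data·x̄)/τ₀ = (34.8077·0.330216 − 0.321543·34.7) / 0.008673 = 0.336517/0.008673 ≈ 38.8.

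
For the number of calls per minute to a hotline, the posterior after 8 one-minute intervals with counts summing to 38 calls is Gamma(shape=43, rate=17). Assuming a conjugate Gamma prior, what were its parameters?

A Gamma(α, β) prior (rate parametrization) on a Poisson rate with n observations summing to S gives posterior Gamma(α+S, β+n).
So α = 43 − 38 = 5 and β = 17 − 8 = 9.

Gamma(shape=5, rate=9)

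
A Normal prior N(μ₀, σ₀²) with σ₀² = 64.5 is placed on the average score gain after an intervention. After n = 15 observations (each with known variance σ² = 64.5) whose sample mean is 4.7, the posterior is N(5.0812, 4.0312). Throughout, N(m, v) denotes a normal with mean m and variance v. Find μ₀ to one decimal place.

μ₀ = 10.8

With known observation variance, the Normal–Normal posterior has precision τ_n = τ₀ + n/σ² and mean μ_n = (τ₀μ₀ + (n/σ²)x̄)/τ_n.
Here τ₀ = 1/64.5 = 0.015504 and τ_data = 15/64.5 = 0.232558, so τ_n = 0.248062.
Rearranging for μ₀: μ₀ = (μ_n·τ_n − τ_data·x̄)/τ₀ = (5.0812·0.248062 − 0.232558·4.7) / 0.015504 = 0.167430/0.015504 ≈ 10.8.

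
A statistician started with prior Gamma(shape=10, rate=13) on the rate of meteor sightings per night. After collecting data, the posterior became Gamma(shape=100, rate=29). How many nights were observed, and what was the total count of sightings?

Gamma–Poisson conjugacy: posterior shape = α + Σxᵢ, posterior rate = β + n.
Matching: Σxᵢ = 100 − 10 = 90 and n = 29 − 13 = 16.

n = 16 nights with total 90 sightings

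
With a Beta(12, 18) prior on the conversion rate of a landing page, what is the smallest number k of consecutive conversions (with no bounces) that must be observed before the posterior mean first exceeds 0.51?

k = 7

After k conversions and 0 bounces the posterior is Beta(12+k, 18), with mean (12+k)/(12+18+k).
Set (12+k)/(30+k) > 0.51 and solve: k > (0.51·30 − 12)/(1 − 0.51) = 6.735.
The smallest integer exceeding 6.735 is 7.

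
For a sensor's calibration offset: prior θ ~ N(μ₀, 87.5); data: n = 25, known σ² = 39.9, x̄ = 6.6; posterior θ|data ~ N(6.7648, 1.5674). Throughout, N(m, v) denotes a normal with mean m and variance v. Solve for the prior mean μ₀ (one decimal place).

The posterior mean is a precision-weighted average: μ_n = (τ₀μ₀ + τ_data·x̄)/(τ₀+τ_data), with τ₀=1/σ₀² and τ_data=n/σ².
Here τ₀ = 1/87.5 = 0.011429 and τ_data = 25/39.9 = 0.626566, so τ_n = 0.637995.
Rearranging for μ₀: μ₀ = (μ_n·τ_n − τ_data·x̄)/τ₀ = (6.7648·0.637995 − 0.626566·6.6) / 0.011429 = 0.180573/0.011429 ≈ 15.8.

μ₀ = 15.8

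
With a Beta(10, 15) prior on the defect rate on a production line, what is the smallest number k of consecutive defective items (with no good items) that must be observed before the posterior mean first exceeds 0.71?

After k defective items and 0 good items the posterior is Beta(10+k, 15), with mean (10+k)/(10+15+k).
Set (10+k)/(25+k) > 0.71 and solve: k > (0.71·25 − 10)/(1 − 0.71) = 26.724.
The smallest integer exceeding 26.724 is 27, and checking k=27: (37)/(52) = 0.7115 > 0.71.

k = 27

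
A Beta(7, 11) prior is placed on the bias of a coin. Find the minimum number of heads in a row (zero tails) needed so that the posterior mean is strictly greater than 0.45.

After k heads and 0 tails the posterior is Beta(7+k, 11), with mean (7+k)/(7+11+k).
Set (7+k)/(18+k) > 0.45 and solve: k > (0.45·18 − 7)/(1 − 0.45) = 2.000.
The smallest integer exceeding 2.000 is 3, and checking k=3: (10)/(21) = 0.4762 > 0.45.

k = 3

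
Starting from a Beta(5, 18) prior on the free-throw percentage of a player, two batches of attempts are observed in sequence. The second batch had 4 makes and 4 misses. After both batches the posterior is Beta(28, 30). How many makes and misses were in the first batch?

Sequential conjugate updates are equivalent to a single update on the pooled data, so total successes = posterior α − prior α and total failures = posterior β − prior β.
Total across both batches: 28−5=23 makes, 30−18=12 misses.
Subtract the second batch: 23−4=19 makes and 12−4=8 misses.

19 makes and 8 misses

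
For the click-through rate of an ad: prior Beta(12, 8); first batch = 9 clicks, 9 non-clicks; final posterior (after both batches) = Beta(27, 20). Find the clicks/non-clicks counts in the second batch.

6 clicks and 3 non-clicks

Because Beta–binomial updating is additive in the counts, the combined data contributed (α_post−α_prior, β_post−β_prior) successes and failures.
Total across both batches: 27−12=15 clicks, 20−8=12 non-clicks.
Subtract the first batch: 15−9=6 clicks and 12−9=3 non-clicks.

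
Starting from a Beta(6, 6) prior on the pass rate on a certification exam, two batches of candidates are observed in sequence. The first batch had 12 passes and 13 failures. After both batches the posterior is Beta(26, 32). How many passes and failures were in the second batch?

8 passes and 13 failures

Sequential conjugate updates are equivalent to a single update on the pooled data, so total successes = posterior α − prior α and total failures = posterior β − prior β.
Total across both batches: 26−6=20 passes, 32−6=26 failures.
Subtract the first batch: 20−12=8 passes and 26−13=13 failures.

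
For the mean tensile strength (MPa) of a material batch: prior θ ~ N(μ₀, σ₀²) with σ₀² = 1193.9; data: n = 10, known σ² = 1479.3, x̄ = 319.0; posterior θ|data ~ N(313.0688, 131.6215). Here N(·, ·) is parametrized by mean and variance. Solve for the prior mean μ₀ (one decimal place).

μ₀ = 265.2

The posterior mean is a precision-weighted average: μ_n = (τ₀μ₀ + τ_data·x̄)/(τ₀+τ_data), with τ₀=1/σ₀² and τ_data=n/σ².
Here τ₀ = 1/1193.9 = 0.000838 and τ_data = 10/1479.3 = 0.006760, so τ_n = 0.007598.
Rearranging for μ₀: μ₀ = (μ_n·τ_n − τ_data·x̄)/τ₀ = (313.0688·0.007598 − 0.006760·319.0) / 0.000838 = 0.222257/0.000838 ≈ 265.2.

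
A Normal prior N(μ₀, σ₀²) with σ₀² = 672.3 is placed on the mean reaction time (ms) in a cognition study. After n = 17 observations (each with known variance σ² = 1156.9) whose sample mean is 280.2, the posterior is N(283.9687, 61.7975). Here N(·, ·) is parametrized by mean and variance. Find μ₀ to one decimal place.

With known observation variance, the Normal–Normal posterior has precision τ_n = τ₀ + n/σ² and mean μ_n = (τ₀μ₀ + (n/σ²)x̄)/τ_n.
Here τ₀ = 1/672.3 = 0.001487 and τ_data = 17/1156.9 = 0.014694, so τ_n = 0.016181.
Rearranging for μ₀: μ₀ = (μ_n·τ_n − τ_data·x̄)/τ₀ = (283.9687·0.016181 − 0.014694·280.2) / 0.001487 = 0.477639/0.001487 ≈ 321.2.

μ₀ = 321.2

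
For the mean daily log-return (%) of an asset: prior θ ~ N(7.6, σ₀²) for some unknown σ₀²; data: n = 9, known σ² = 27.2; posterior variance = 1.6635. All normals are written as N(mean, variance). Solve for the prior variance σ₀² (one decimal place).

σ₀² = 3.7

Posterior precision equals prior precision plus data precision: 1/σ_n² = 1/σ₀² + n/σ².
So 1/σ₀² = 1/1.6635 − 9/27.2 = 0.601142 − 0.330882 = 0.270260.
Hence σ₀² = 1/0.270260 ≈ 3.7.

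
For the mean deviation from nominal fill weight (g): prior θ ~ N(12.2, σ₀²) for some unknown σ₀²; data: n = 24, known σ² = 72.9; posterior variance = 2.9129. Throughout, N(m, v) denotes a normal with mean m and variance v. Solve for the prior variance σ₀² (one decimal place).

Posterior precision equals prior precision plus data precision: 1/σ_n² = 1/σ₀² + n/σ².
So 1/σ₀² = 1/2.9129 − 24/72.9 = 0.343300 − 0.329218 = 0.014082.
Hence σ₀² = 1/0.014082 ≈ 71.0.

σ₀² = 71.0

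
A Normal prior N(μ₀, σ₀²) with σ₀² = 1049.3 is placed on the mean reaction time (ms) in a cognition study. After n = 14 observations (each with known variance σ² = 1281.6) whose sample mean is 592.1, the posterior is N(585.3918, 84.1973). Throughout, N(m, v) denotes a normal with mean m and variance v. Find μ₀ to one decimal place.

The posterior mean is a precision-weighted average: μ_n = (τ₀μ₀ + τ_data·x̄)/(τ₀+τ_data), with τ₀=1/σ₀² and τ_data=n/σ².
Here τ₀ = 1/1049.3 = 0.000953 and τ_data = 14/1281.6 = 0.010924, so τ_n = 0.011877.
Rearranging for μ₀: μ₀ = (μ_n·τ_n − τ_data·x̄)/τ₀ = (585.3918·0.011877 − 0.010924·592.1) / 0.000953 = 0.484598/0.000953 ≈ 508.5.

μ₀ = 508.5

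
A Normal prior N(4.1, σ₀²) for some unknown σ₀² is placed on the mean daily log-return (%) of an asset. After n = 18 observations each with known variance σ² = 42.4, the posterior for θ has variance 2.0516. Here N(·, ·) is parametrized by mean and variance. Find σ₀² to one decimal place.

σ₀² = 15.9

For the Normal–Normal model with known σ², precisions add: τ_n = τ₀ + n/σ².
So 1/σ₀² = 1/2.0516 − 18/42.4 = 0.487424 − 0.424528 = 0.062896.
Hence σ₀² = 1/0.062896 ≈ 15.9.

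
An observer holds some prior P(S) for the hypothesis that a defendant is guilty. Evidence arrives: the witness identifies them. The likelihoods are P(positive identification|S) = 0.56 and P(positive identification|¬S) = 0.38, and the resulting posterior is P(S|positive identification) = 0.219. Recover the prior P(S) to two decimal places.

P(S) = 0.16

In odds form, posterior odds = prior odds × likelihood ratio, so prior odds = posterior odds ÷ LR.
Posterior odds = 0.219/(1−0.219) = 0.2804. LR = 0.56/0.38 = 1.4737.
Prior odds = 0.2804/1.4737 = 0.1903, so P(S) = 0.1903/(1+0.1903) ≈ 0.16.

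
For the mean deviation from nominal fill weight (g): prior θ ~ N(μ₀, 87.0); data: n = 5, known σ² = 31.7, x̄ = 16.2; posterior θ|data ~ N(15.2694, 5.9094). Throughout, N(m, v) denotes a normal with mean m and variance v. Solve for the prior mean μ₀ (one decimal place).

μ₀ = 2.5

The posterior mean is a precision-weighted average: μ_n = (τ₀μ₀ + τ_data·x̄)/(τ₀+τ_data), with τ₀=1/σ₀² and τ_data=n/σ².
Here τ₀ = 1/87.0 = 0.011494 and τ_data = 5/31.7 = 0.157729, so τ_n = 0.169223.
Rearranging for μ₀: μ₀ = (μ_n·τ_n − τ_data·x̄)/τ₀ = (15.2694·0.169223 − 0.157729·16.2) / 0.011494 = 0.028724/0.011494 ≈ 2.5.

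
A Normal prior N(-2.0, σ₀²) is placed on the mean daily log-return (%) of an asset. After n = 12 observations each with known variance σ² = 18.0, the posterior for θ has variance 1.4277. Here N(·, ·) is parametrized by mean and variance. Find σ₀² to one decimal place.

For the Normal–Normal model with known σ², precisions add: τ_n = τ₀ + n/σ².
So 1/σ₀² = 1/1.4277 − 12/18.0 = 0.700427 − 0.666667 = 0.033760.
Hence σ₀² = 1/0.033760 ≈ 29.6.

σ₀² = 29.6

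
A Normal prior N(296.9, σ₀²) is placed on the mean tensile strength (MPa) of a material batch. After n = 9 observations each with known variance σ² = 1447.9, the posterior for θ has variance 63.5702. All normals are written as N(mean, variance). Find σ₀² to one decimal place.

σ₀² = 105.1

Posterior precision equals prior precision plus data precision: 1/σ_n² = 1/σ₀² + n/σ².
So 1/σ₀² = 1/63.5702 − 9/1447.9 = 0.015731 − 0.006216 = 0.009515.
Hence σ₀² = 1/0.009515 ≈ 105.1.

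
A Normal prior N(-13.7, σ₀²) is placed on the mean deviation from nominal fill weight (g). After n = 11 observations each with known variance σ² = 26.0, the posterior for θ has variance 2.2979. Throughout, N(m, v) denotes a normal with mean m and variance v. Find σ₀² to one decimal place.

Posterior precision equals prior precision plus data precision: 1/σ_n² = 1/σ₀² + n/σ².
So 1/σ₀² = 1/2.2979 − 11/26.0 = 0.435180 − 0.423077 = 0.012103.
Hence σ₀² = 1/0.012103 ≈ 82.6.

σ₀² = 82.6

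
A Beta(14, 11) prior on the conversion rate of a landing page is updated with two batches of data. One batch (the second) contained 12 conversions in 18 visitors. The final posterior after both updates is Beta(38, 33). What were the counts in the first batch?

12 conversions and 16 bounces

Sequential conjugate updates are equivalent to a single update on the pooled data, so total successes = posterior α − prior α and total failures = posterior β − prior β.
Total across both batches: 38−14=24 conversions, 33−11=22 bounces.
Subtract the second batch: 24−12=12 conversions and 22−6=16 bounces.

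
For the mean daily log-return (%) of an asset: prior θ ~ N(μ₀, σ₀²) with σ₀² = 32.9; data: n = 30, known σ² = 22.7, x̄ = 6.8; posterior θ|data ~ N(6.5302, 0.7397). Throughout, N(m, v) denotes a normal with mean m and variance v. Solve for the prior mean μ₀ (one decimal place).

μ₀ = -5.2

With known observation variance, the Normal–Normal posterior has precision τ_n = τ₀ + n/σ² and mean μ_n = (τ₀μ₀ + (n/σ²)x̄)/τ_n.
Here τ₀ = 1/32.9 = 0.030395 and τ_data = 30/22.7 = 1.321586, so τ_n = 1.351981.
Rearranging for μ₀: μ₀ = (μ_n·τ_n − τ_data·x̄)/τ₀ = (6.5302·1.351981 − 1.321586·6.8) / 0.030395 = -0.158078/0.030395 ≈ -5.2.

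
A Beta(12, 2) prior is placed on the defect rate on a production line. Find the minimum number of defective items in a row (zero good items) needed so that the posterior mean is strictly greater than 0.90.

After k defective items and 0 good items the posterior is Beta(12+k, 2), with mean (12+k)/(12+2+k).
Set (12+k)/(14+k) > 0.90 and solve: k > (0.90·14 − 12)/(1 − 0.90) = 6.000.
The smallest integer exceeding 6.000 is 7, and checking k=7: (19)/(21) = 0.9048 > 0.90.

k = 7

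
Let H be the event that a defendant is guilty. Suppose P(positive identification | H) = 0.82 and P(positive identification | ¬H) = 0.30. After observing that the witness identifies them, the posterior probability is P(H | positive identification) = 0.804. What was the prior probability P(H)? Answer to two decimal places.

P(H) = 0.60

In odds form, posterior odds = prior odds × likelihood ratio, so prior odds = posterior odds ÷ LR.
Posterior odds = 0.804/(1−0.804) = 4.1020. LR = 0.82/0.30 = 2.7333.
Prior odds = 4.1020/2.7333 = 1.5008, so P(H) = 1.5008/(1+1.5008) ≈ 0.60.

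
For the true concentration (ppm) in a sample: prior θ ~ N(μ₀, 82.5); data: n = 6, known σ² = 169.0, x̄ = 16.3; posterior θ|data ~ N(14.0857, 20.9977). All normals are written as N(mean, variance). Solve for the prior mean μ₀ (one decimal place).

The posterior mean is a precision-weighted average: μ_n = (τ₀μ₀ + τ_data·x̄)/(τ₀+τ_data), with τ₀=1/σ₀² and τ_data=n/σ².
Here τ₀ = 1/82.5 = 0.012121 and τ_data = 6/169.0 = 0.035503, so τ_n = 0.047624.
Rearranging for μ₀: μ₀ = (μ_n·τ_n − τ_data·x̄)/τ₀ = (14.0857·0.047624 − 0.035503·16.3) / 0.012121 = 0.092118/0.012121 ≈ 7.6.

μ₀ = 7.6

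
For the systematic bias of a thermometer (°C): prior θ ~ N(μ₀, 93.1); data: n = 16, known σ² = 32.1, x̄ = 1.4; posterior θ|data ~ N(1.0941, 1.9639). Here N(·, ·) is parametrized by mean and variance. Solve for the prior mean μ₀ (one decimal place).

With known observation variance, the Normal–Normal posterior has precision τ_n = τ₀ + n/σ² and mean μ_n = (τ₀μ₀ + (n/σ²)x̄)/τ_n.
Here τ₀ = 1/93.1 = 0.010741 and τ_data = 16/32.1 = 0.498442, so τ_n = 0.509183.
Rearranging for μ₀: μ₀ = (μ_n·τ_n − τ_data·x̄)/τ₀ = (1.0941·0.509183 − 0.498442·1.4) / 0.010741 = -0.140722/0.010741 ≈ -13.1.

μ₀ = -13.1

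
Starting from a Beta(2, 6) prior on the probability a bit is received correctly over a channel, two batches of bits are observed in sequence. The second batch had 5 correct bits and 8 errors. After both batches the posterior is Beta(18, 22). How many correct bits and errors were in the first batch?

Sequential conjugate updates are equivalent to a single update on the pooled data, so total successes = posterior α − prior α and total failures = posterior β − prior β.
Total across both batches: 18−2=16 correct bits, 22−6=16 errors.
Subtract the second batch: 16−5=11 correct bits and 16−8=8 errors.

11 correct bits and 8 errors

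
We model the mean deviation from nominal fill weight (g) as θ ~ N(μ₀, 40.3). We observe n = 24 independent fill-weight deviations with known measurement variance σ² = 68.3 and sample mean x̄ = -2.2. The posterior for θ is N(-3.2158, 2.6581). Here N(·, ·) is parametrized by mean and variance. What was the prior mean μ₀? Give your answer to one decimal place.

μ₀ = -17.6

With known observation variance, the Normal–Normal posterior has precision τ_n = τ₀ + n/σ² and mean μ_n = (τ₀μ₀ + (n/σ²)x̄)/τ_n.
Here τ₀ = 1/40.3 = 0.024814 and τ_data = 24/68.3 = 0.351391, so τ_n = 0.376205.
Rearranging for μ₀: μ₀ = (μ_n·τ_n − τ_data·x̄)/τ₀ = (-3.2158·0.376205 − 0.351391·-2.2) / 0.024814 = -0.436740/0.024814 ≈ -17.6.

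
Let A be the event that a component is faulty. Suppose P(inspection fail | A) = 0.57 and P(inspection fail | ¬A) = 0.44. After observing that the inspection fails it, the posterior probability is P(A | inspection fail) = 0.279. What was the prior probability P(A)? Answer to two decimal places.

In odds form, posterior odds = prior odds × likelihood ratio, so prior odds = posterior odds ÷ LR.
Posterior odds = 0.279/(1−0.279) = 0.3870. LR = 0.57/0.44 = 1.2955.
Prior odds = 0.3870/1.2955 = 0.2987, so P(A) = 0.2987/(1+0.2987) ≈ 0.23.

P(A) = 0.23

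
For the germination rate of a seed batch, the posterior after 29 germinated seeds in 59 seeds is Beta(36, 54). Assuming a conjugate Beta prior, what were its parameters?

A Beta(a, b) prior with s successes and f failures in binomial data gives a Beta(a+s, b+f) posterior.
Subtract the data counts: 36−29=7, 54−30=24.

Beta(7, 24)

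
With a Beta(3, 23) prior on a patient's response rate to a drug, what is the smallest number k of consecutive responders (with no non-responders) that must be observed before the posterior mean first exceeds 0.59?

k = 31

After k responders and 0 non-responders the posterior is Beta(3+k, 23), with mean (3+k)/(3+23+k).
Set (3+k)/(26+k) > 0.59 and solve: k > (0.59·26 − 3)/(1 − 0.59) = 30.098.
The smallest integer exceeding 30.098 is 31, and checking k=31: (34)/(57) = 0.5965 > 0.59.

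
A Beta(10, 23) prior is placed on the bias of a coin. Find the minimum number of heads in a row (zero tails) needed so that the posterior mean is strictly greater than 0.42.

k = 7

After k heads and 0 tails the posterior is Beta(10+k, 23), with mean (10+k)/(10+23+k).
Set (10+k)/(33+k) > 0.42 and solve: k > (0.42·33 − 10)/(1 − 0.42) = 6.655.
The smallest integer exceeding 6.655 is 7, and checking k=7: (17)/(40) = 0.4250 > 0.42.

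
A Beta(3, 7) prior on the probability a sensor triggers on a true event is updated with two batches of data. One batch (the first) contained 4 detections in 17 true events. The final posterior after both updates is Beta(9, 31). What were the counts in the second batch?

2 detections and 11 misses

Because Beta–binomial updating is additive in the counts, the combined data contributed (α_post−α_prior, β_post−β_prior) successes and failures.
Total across both batches: 9−3=6 detections, 31−7=24 misses.
Subtract the first batch: 6−4=2 detections and 24−13=11 misses.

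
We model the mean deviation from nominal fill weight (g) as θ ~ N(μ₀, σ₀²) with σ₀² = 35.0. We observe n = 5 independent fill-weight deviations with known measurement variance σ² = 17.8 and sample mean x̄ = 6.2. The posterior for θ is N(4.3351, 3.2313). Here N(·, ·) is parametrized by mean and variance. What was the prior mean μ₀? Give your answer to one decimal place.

μ₀ = -14.0

With known observation variance, the Normal–Normal posterior has precision τ_n = τ₀ + n/σ² and mean μ_n = (τ₀μ₀ + (n/σ²)x̄)/τ_n.
Here τ₀ = 1/35.0 = 0.028571 and τ_data = 5/17.8 = 0.280899, so τ_n = 0.309470.
Rearranging for μ₀: μ₀ = (μ_n·τ_n − τ_data·x̄)/τ₀ = (4.3351·0.309470 − 0.280899·6.2) / 0.028571 = -0.399990/0.028571 ≈ -14.0.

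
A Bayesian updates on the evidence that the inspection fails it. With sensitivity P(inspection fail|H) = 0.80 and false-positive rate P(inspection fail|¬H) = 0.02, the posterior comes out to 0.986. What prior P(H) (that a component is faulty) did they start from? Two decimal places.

P(H) = 0.64

In odds form, posterior odds = prior odds × likelihood ratio, so prior odds = posterior odds ÷ LR.
Posterior odds = 0.986/(1−0.986) = 70.4286. LR = 0.80/0.02 = 40.0000.
Prior odds = 70.4286/40.0000 = 1.7607, so P(H) = 1.7607/(1+1.7607) ≈ 0.64.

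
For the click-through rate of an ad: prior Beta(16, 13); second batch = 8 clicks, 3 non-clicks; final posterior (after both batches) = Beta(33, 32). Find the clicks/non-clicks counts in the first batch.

Sequential conjugate updates are equivalent to a single update on the pooled data, so total successes = posterior α − prior α and total failures = posterior β − prior β.
Total across both batches: 33−16=17 clicks, 32−13=19 non-clicks.
Subtract the second batch: 17−8=9 clicks and 19−3=16 non-clicks.

9 clicks and 16 non-clicks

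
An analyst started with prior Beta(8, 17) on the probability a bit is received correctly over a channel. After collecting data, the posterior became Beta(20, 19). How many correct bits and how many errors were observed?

Beta is conjugate to the binomial likelihood: posterior = Beta(a+s, b+f).
Match parameters: s=20−8=12, f=19−17=2.

12 correct bits and 2 errors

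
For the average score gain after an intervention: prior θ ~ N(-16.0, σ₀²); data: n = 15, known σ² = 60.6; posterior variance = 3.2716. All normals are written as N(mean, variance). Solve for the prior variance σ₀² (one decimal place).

σ₀² = 17.2

Posterior precision equals prior precision plus data precision: 1/σ_n² = 1/σ₀² + n/σ².
So 1/σ₀² = 1/3.2716 − 15/60.6 = 0.305661 − 0.247525 = 0.058136.
Hence σ₀² = 1/0.058136 ≈ 17.2.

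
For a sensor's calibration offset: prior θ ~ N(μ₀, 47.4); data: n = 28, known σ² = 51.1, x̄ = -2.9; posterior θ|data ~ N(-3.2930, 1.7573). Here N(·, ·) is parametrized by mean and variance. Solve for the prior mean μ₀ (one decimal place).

The posterior mean is a precision-weighted average: μ_n = (τ₀μ₀ + τ_data·x̄)/(τ₀+τ_data), with τ₀=1/σ₀² and τ_data=n/σ².
Here τ₀ = 1/47.4 = 0.021097 and τ_data = 28/51.1 = 0.547945, so τ_n = 0.569042.
Rearranging for μ₀: μ₀ = (μ_n·τ_n − τ_data·x̄)/τ₀ = (-3.2930·0.569042 − 0.547945·-2.9) / 0.021097 = -0.284815/0.021097 ≈ -13.5.

μ₀ = -13.5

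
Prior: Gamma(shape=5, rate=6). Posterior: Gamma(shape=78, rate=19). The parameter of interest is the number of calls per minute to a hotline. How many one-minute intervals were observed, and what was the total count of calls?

A Gamma(α, β) prior (rate parametrization) on a Poisson rate with n observations summing to S gives posterior Gamma(α+S, β+n).
Matching: Σxᵢ = 78 − 5 = 73 and n = 19 − 6 = 13.

n = 13 one-minute intervals with total 73 calls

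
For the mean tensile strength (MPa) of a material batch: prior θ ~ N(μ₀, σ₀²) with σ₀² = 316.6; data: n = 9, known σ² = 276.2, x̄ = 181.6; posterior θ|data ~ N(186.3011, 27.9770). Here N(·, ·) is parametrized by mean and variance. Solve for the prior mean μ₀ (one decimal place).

The posterior mean is a precision-weighted average: μ_n = (τ₀μ₀ + τ_data·x̄)/(τ₀+τ_data), with τ₀=1/σ₀² and τ_data=n/σ².
Here τ₀ = 1/316.6 = 0.003159 and τ_data = 9/276.2 = 0.032585, so τ_n = 0.035744.
Rearranging for μ₀: μ₀ = (μ_n·τ_n − τ_data·x̄)/τ₀ = (186.3011·0.035744 − 0.032585·181.6) / 0.003159 = 0.741711/0.003159 ≈ 234.8.

μ₀ = 234.8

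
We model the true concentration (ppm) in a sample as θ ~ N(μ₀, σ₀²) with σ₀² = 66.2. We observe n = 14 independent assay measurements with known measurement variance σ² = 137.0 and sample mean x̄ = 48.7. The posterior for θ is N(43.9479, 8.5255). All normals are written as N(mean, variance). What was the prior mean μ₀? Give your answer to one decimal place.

The posterior mean is a precision-weighted average: μ_n = (τ₀μ₀ + τ_data·x̄)/(τ₀+τ_data), with τ₀=1/σ₀² and τ_data=n/σ².
Here τ₀ = 1/66.2 = 0.015106 and τ_data = 14/137.0 = 0.102190, so τ_n = 0.117296.
Rearranging for μ₀: μ₀ = (μ_n·τ_n − τ_data·x̄)/τ₀ = (43.9479·0.117296 − 0.102190·48.7) / 0.015106 = 0.178260/0.015106 ≈ 11.8.

μ₀ = 11.8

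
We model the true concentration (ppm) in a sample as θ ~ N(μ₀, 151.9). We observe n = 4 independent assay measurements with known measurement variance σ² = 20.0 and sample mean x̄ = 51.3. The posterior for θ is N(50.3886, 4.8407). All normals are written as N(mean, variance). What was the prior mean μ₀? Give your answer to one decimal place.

With known observation variance, the Normal–Normal posterior has precision τ_n = τ₀ + n/σ² and mean μ_n = (τ₀μ₀ + (n/σ²)x̄)/τ_n.
Here τ₀ = 1/151.9 = 0.006583 and τ_data = 4/20.0 = 0.200000, so τ_n = 0.206583.
Rearranging for μ₀: μ₀ = (μ_n·τ_n − τ_data·x̄)/τ₀ = (50.3886·0.206583 − 0.200000·51.3) / 0.006583 = 0.149428/0.006583 ≈ 22.7.

μ₀ = 22.7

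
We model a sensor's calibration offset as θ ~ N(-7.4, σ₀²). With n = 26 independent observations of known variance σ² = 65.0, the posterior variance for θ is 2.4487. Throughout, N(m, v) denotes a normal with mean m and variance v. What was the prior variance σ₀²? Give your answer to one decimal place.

Posterior precision equals prior precision plus data precision: 1/σ_n² = 1/σ₀² + n/σ².
So 1/σ₀² = 1/2.4487 − 26/65.0 = 0.408380 − 0.400000 = 0.008380.
Hence σ₀² = 1/0.008380 ≈ 119.3.

σ₀² = 119.3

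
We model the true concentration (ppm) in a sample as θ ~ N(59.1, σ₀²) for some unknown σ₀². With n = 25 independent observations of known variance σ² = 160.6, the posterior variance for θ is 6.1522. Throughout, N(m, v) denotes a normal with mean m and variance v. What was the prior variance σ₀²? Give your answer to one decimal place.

σ₀² = 145.4

For the Normal–Normal model with known σ², precisions add: τ_n = τ₀ + n/σ².
So 1/σ₀² = 1/6.1522 − 25/160.6 = 0.162543 − 0.155666 = 0.006877.
Hence σ₀² = 1/0.006877 ≈ 145.4.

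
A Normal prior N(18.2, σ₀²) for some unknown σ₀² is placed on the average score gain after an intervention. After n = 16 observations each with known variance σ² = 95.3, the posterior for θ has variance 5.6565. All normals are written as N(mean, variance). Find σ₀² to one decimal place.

σ₀² = 112.4

Posterior precision equals prior precision plus data precision: 1/σ_n² = 1/σ₀² + n/σ².
So 1/σ₀² = 1/5.6565 − 16/95.3 = 0.176788 − 0.167891 = 0.008897.
Hence σ₀² = 1/0.008897 ≈ 112.4.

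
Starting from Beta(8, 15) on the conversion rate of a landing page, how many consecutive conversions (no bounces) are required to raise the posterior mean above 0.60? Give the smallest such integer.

k = 15

After k conversions and 0 bounces the posterior is Beta(8+k, 15), with mean (8+k)/(8+15+k).
Set (8+k)/(23+k) > 0.60 and solve: k > (0.60·23 − 8)/(1 − 0.60) = 14.500.
The smallest integer exceeding 14.500 is 15, and checking k=15: (23)/(38) = 0.6053 > 0.60.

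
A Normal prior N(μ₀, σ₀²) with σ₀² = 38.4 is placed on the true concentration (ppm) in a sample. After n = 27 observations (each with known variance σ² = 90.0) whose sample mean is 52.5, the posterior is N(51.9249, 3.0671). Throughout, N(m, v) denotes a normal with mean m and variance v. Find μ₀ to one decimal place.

With known observation variance, the Normal–Normal posterior has precision τ_n = τ₀ + n/σ² and mean μ_n = (τ₀μ₀ + (n/σ²)x̄)/τ_n.
Here τ₀ = 1/38.4 = 0.026042 and τ_data = 27/90.0 = 0.300000, so τ_n = 0.326042.
Rearranging for μ₀: μ₀ = (μ_n·τ_n − τ_data·x̄)/τ₀ = (51.9249·0.326042 − 0.300000·52.5) / 0.026042 = 1.179698/0.026042 ≈ 45.3.

μ₀ = 45.3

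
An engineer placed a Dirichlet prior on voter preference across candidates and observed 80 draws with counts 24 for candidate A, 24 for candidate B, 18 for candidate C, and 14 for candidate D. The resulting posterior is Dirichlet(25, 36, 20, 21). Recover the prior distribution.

For a Dirichlet(α) prior with multinomial counts c, the posterior is Dirichlet(α + c) componentwise.
Subtract each count from the matching posterior parameter: 25−24=1, 36−24=12, 20−18=2, 21−14=7.

Dirichlet(1, 12, 2, 7)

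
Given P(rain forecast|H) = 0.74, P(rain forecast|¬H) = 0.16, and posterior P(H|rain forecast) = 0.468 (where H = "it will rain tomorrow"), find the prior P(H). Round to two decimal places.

In odds form, posterior odds = prior odds × likelihood ratio, so prior odds = posterior odds ÷ LR.
Posterior odds = 0.468/(1−0.468) = 0.8797. LR = 0.74/0.16 = 4.6250.
Prior odds = 0.8797/4.6250 = 0.1902, so P(H) = 0.1902/(1+0.1902) ≈ 0.16.

P(H) = 0.16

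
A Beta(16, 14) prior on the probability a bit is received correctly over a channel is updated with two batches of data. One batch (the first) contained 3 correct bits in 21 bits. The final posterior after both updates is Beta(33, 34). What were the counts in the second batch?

Because Beta–binomial updating is additive in the counts, the combined data contributed (α_post−α_prior, β_post−β_prior) successes and failures.
Total across both batches: 33−16=17 correct bits, 34−14=20 errors.
Subtract the first batch: 17−3=14 correct bits and 20−18=2 errors.

14 correct bits and 2 errors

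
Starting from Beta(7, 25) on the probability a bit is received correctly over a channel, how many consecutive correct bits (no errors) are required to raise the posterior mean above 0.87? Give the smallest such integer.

k = 161

After k correct bits and 0 errors the posterior is Beta(7+k, 25), with mean (7+k)/(7+25+k).
Set (7+k)/(32+k) > 0.87 and solve: k > (0.87·32 − 7)/(1 − 0.87) = 160.308.
The smallest integer exceeding 160.308 is 161.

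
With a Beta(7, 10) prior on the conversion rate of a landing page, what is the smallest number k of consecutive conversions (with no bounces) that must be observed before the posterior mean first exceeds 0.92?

After k conversions and 0 bounces the posterior is Beta(7+k, 10), with mean (7+k)/(7+10+k).
Set (7+k)/(17+k) > 0.92 and solve: k > (0.92·17 − 7)/(1 − 0.92) = 108.000.
The smallest integer exceeding 108.000 is 109, and checking k=109: (116)/(126) = 0.9206 > 0.92.

k = 109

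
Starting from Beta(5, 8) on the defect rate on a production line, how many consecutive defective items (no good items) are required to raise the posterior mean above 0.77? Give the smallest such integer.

After k defective items and 0 good items the posterior is Beta(5+k, 8), with mean (5+k)/(5+8+k).
Set (5+k)/(13+k) > 0.77 and solve: k > (0.77·13 − 5)/(1 − 0.77) = 21.783.
The smallest integer exceeding 21.783 is 22, and checking k=22: (27)/(35) = 0.7714 > 0.77.

k = 22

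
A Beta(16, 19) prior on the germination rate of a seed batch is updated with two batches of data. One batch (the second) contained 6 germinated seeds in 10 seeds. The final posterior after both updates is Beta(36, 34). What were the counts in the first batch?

Because Beta–binomial updating is additive in the counts, the combined data contributed (α_post−α_prior, β_post−β_prior) successes and failures.
Total across both batches: 36−16=20 germinated seeds, 34−19=15 non-germinating seeds.
Subtract the second batch: 20−6=14 germinated seeds and 15−4=11 non-germinating seeds.

14 germinated seeds and 11 non-germinating seeds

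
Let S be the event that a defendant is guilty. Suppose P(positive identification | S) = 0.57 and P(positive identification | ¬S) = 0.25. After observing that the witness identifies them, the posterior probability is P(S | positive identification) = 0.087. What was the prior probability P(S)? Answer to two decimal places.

P(S) = 0.04

In odds form, posterior odds = prior odds × likelihood ratio, so prior odds = posterior odds ÷ LR.
Posterior odds = 0.087/(1−0.087) = 0.0953. LR = 0.57/0.25 = 2.2800.
Prior odds = 0.0953/2.2800 = 0.0418, so P(S) = 0.0418/(1+0.0418) ≈ 0.04.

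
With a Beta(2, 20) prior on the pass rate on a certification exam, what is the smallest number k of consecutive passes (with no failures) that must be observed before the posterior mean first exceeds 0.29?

k = 7

After k passes and 0 failures the posterior is Beta(2+k, 20), with mean (2+k)/(2+20+k).
Set (2+k)/(22+k) > 0.29 and solve: k > (0.29·22 − 2)/(1 − 0.29) = 6.169.
The smallest integer exceeding 6.169 is 7, and checking k=7: (9)/(29) = 0.3103 > 0.29.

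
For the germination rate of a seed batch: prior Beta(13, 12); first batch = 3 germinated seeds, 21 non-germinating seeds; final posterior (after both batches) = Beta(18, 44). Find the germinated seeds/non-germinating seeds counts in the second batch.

Sequential conjugate updates are equivalent to a single update on the pooled data, so total successes = posterior α − prior α and total failures = posterior β − prior β.
Total across both batches: 18−13=5 germinated seeds, 44−12=32 non-germinating seeds.
Subtract the first batch: 5−3=2 germinated seeds and 32−21=11 non-germinating seeds.

2 germinated seeds and 11 non-germinating seeds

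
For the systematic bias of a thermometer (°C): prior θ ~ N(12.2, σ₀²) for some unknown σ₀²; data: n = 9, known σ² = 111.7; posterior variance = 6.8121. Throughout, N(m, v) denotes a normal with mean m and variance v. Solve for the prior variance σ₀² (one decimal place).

σ₀² = 15.1

Posterior precision equals prior precision plus data precision: 1/σ_n² = 1/σ₀² + n/σ².
So 1/σ₀² = 1/6.8121 − 9/111.7 = 0.146798 − 0.080573 = 0.066225.
Hence σ₀² = 1/0.066225 ≈ 15.1.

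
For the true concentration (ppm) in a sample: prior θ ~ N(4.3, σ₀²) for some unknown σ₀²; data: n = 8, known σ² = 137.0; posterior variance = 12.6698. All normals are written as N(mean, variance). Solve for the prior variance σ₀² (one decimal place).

σ₀² = 48.7

Posterior precision equals prior precision plus data precision: 1/σ_n² = 1/σ₀² + n/σ².
So 1/σ₀² = 1/12.6698 − 8/137.0 = 0.078928 − 0.058394 = 0.020534.
Hence σ₀² = 1/0.020534 ≈ 48.7.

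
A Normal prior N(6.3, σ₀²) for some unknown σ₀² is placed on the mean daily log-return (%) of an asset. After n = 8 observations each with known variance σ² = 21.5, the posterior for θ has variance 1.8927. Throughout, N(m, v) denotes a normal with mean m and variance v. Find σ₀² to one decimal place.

σ₀² = 6.4

For the Normal–Normal model with known σ², precisions add: τ_n = τ₀ + n/σ².
So 1/σ₀² = 1/1.8927 − 8/21.5 = 0.528346 − 0.372093 = 0.156253.
Hence σ₀² = 1/0.156253 ≈ 6.4.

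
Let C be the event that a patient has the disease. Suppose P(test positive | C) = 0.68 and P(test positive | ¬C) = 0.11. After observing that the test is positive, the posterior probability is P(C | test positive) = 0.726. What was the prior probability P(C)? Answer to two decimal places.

P(C) = 0.30

In odds form, posterior odds = prior odds × likelihood ratio, so prior odds = posterior odds ÷ LR.
Posterior odds = 0.726/(1−0.726) = 2.6496. LR = 0.68/0.11 = 6.1818.
Prior odds = 2.6496/6.1818 = 0.4286, so P(C) = 0.4286/(1+0.4286) ≈ 0.30.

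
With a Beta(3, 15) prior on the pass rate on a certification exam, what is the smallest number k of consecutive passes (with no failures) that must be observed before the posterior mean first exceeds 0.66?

After k passes and 0 failures the posterior is Beta(3+k, 15), with mean (3+k)/(3+15+k).
Set (3+k)/(18+k) > 0.66 and solve: k > (0.66·18 − 3)/(1 − 0.66) = 26.118.
The smallest integer exceeding 26.118 is 27, and checking k=27: (30)/(45) = 0.6667 > 0.66.

k = 27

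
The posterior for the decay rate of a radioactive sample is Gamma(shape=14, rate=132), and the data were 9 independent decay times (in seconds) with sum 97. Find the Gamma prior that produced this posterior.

Gamma–exponential conjugacy: posterior shape = α + n, posterior rate = β + Σtᵢ.
So α = 14 − 9 = 5 and β = 132 − 97 = 35.

Gamma(shape=5, rate=35)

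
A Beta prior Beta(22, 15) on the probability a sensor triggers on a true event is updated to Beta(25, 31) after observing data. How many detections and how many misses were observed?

3 detections and 16 misses

A Beta(α, β) prior with s successes and f failures in binomial data gives a Beta(α+s, β+f) posterior.
So s = 25 − 22 = 3 and f = 31 − 15 = 16.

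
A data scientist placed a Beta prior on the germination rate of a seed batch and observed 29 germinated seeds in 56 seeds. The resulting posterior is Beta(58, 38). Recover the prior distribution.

Beta(29, 11)

Under Beta–binomial conjugacy the posterior parameters are (α+s, β+f).
Subtract the data counts: 58−29=29, 38−27=11.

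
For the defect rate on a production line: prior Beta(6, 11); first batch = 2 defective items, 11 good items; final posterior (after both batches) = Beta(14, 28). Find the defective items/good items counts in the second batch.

Sequential conjugate updates are equivalent to a single update on the pooled data, so total successes = posterior α − prior α and total failures = posterior β − prior β.
Total across both batches: 14−6=8 defective items, 28−11=17 good items.
Subtract the first batch: 8−2=6 defective items and 17−11=6 good items.

6 defective items and 6 good items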